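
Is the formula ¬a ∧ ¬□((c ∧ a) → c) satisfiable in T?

Unsatisfiable (every branch closes)

1. ¬a ∧ ¬□((c ∧ a) → c), 0
2. ¬a, 0
3. ¬□((c ∧ a) → c), 0
4. ¬((c ∧ a) → c), 1
5. c ∧ a, 1
6. ¬c, 1
7. c, 1
8. a, 1
Accessibility: 0R0, 0R1, 1R1
Branch closes: c and ¬c both at 1.
All branches of the tableau close; one closing branch shown above.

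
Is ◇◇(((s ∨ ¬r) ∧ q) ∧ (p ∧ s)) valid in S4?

No, not valid

Tableau for the negation ¬◇◇(((s ∨ ¬r) ∧ q) ∧ (p ∧ s)):
1. ¬◇◇(((s ∨ ¬r) ∧ q) ∧ (p ∧ s)), u
2. ¬◇(((s ∨ ¬r) ∧ q) ∧ (p ∧ s)), u   [¬◇-rule on 1 via uRu]
3. ¬(((s ∨ ¬r) ∧ q) ∧ (p ∧ s)), u   [¬◇-rule on 2 via uRu]
4. ¬(p ∧ s), u   [¬∧-rule on 3 (branches; this branch)]
5. ¬s, u   [¬∧-rule on 4 (branches; this branch)]
Accessibility: uRu
The negation has an open branch (countermodel exists).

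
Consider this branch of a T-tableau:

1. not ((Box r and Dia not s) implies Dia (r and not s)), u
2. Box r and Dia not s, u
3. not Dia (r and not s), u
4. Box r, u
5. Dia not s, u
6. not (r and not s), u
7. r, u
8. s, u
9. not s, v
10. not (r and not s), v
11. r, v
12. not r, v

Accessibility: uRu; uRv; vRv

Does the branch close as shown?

Closed

Both r and not r appear at v.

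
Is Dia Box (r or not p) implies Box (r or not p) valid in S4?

Tableau for the negation not (Dia Box (r or not p) implies Box (r or not p)):
1. not (Dia Box (r or not p) implies Box (r or not p)), u
2. Dia Box (r or not p), u
3. not Box (r or not p), u
4. Box (r or not p), v
5. r or not p, v
6. not p, v
7. not (r or not p), w
8. not r, w
9. p, w
Accessibility: uRu, uRv, uRw, vRv, wRw
The negation has an open branch (countermodel exists).

Not valid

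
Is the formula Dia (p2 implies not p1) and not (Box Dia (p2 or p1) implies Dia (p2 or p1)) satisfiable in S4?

Unsatisfiable

1. Dia (p2 implies not p1) and not (Box Dia (p2 or p1) implies Dia (p2 or p1)), u
2. Dia (p2 implies not p1), u
3. not (Box Dia (p2 or p1) implies Dia (p2 or p1)), u
4. Box Dia (p2 or p1), u
5. not Dia (p2 or p1), u
6. Dia (p2 or p1), u
7. not (p2 or p1), u
8. not p2, u
9. not p1, u
10. p2 implies not p1, v
11. Dia (p2 or p1), v
12. not (p2 or p1), v
13. not p2, v
14. not p1, v
15. p2 or p1, w
16. Dia (p2 or p1), w
17. not (p2 or p1), w
18. not p2, w
19. not p1, w
20. p1, w
Accessibility: uRu, uRv, uRw, vRv, wRw
Branch closes: p1 and not p1 both at w.
All branches of the tableau close; one closing branch shown above.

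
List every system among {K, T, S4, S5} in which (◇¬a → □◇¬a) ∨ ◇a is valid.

T, S4, S5

T-tableau for the negation ¬((◇¬a → □◇¬a) ∨ ◇a):
1. ¬((◇¬a → □◇¬a) ∨ ◇a), u
2. ¬(◇¬a → □◇¬a), u   [¬∨-rule on 1]
3. ¬◇a, u   [¬∨-rule on 1]
4. ◇¬a, u   [¬→-rule on 2]
5. ¬□◇¬a, u   [¬→-rule on 2]
6. ¬a, u   [¬◇-rule on 3 via uRu]
7. ¬a, v   [◇-rule on 4: fresh world v, uRv]
8. ¬◇¬a, w   [¬□-rule on 5: fresh world w, uRw]
9. ¬a, w   [¬◇-rule on 3 via uRw]
10. a, w   [¬◇-rule on 8 via wRw]
Accessibility: uRu, uRv, uRw, vRv, wRw
Branch closes: a and ¬a both at w.
Every branch closes (one shown): valid in T, hence also in S4, S5 (every theorem of T is a theorem of S4 and S5).
K-tableau for the negation ¬((◇¬a → □◇¬a) ∨ ◇a):
1. ¬((◇¬a → □◇¬a) ∨ ◇a), u
2. ¬(◇¬a → □◇¬a), u   [¬∨-rule on 1]
3. ¬◇a, u   [¬∨-rule on 1]
4. ◇¬a, u   [¬→-rule on 2]
5. ¬□◇¬a, u   [¬→-rule on 2]
6. ¬a, v   [◇-rule on 4: fresh world v, uRv]
7. ¬◇¬a, w   [¬□-rule on 5: fresh world w, uRw]
8. ¬a, w   [¬◇-rule on 3 via uRw]
Accessibility: uRv, uRw
Complete open branch: countermodel on a K-frame, so not valid in K.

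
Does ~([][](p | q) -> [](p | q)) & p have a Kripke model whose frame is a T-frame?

No, unsatisfiable

1. ~([][](p | q) -> [](p | q)) & p, u
2. ~([][](p | q) -> [](p | q)), u   [&-rule on 1]
3. p, u   [&-rule on 1]
4. [][](p | q), u   [~->-rule on 2]
5. ~[](p | q), u   [~->-rule on 2]
6. [](p | q), u   [[]-rule on 4 via uRu]
7. p | q, u   [[]-rule on 6 via uRu]
8. q, u   [|-rule on 7 (branches; this branch)]
9. ~(p | q), v   [~[]-rule on 5: fresh world v, uRv]
10. ~p, v   [~|-rule on 9]
11. ~q, v   [~|-rule on 9]
12. [](p | q), v   [[]-rule on 4 via uRv]
13. p | q, v   [[]-rule on 6 via uRv]
14. q, v   [|-rule on 13 (branches; this branch)]
Accessibility: uRu, uRv, vRv
Branch closes: q and ~q both at v.
Every branch closes; the branch above is one of them.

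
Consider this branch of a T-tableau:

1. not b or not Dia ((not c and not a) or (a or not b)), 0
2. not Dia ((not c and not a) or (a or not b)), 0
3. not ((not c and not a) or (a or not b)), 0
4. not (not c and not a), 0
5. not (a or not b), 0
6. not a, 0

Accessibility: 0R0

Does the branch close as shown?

No, open

No world carries both an atom and its negation.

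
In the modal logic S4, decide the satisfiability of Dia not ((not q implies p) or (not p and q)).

Satisfiable

1. Dia not ((not q implies p) or (not p and q)), 0
2. not ((not q implies p) or (not p and q)), 1
3. not (not q implies p), 1
4. not (not p and q), 1
5. not q, 1
6. not p, 1
Accessibility: 0R0, 0R1, 1R1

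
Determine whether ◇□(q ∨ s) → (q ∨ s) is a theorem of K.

No, not valid

Tableau for the negation ¬(◇□(q ∨ s) → (q ∨ s)):
1. ¬(◇□(q ∨ s) → (q ∨ s)), u
2. ◇□(q ∨ s), u
3. ¬(q ∨ s), u
4. ¬q, u
5. ¬s, u
6. □(q ∨ s), v
Accessibility: uRv
The negation has an open branch (countermodel exists).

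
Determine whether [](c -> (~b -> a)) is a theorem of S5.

Invalid (countermodel exists)

Tableau for the negation ~[](c -> (~b -> a)):
1. ~[](c -> (~b -> a)), w0
2. ~(c -> (~b -> a)), w1   [~[]-rule on 1: fresh world w1, w0Rw1]
3. c, w1   [~->-rule on 2]
4. ~(~b -> a), w1   [~->-rule on 2]
5. ~b, w1   [~->-rule on 4]
6. ~a, w1   [~->-rule on 4]
Accessibility: w0Rw0, w0Rw1, w1Rw0, w1Rw1
The negation has an open branch (countermodel exists).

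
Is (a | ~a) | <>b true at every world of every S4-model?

Valid in S4

Tableau for the negation ~((a | ~a) | <>b):
1. ~((a | ~a) | <>b), u
2. ~(a | ~a), u
3. ~<>b, u
4. ~a, u
5. a, u
Accessibility: uRu
Branch closes: a and ~a both at u.
All branches of the negation close; one closing branch shown above.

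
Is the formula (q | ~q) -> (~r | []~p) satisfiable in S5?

1. (q | ~q) -> (~r | []~p), w0
2. ~r | []~p, w0
3. []~p, w0
4. ~p, w0
Accessibility: w0Rw0

Satisfiable (open branch found)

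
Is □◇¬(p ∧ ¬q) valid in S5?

Tableau for the negation ¬□◇¬(p ∧ ¬q):
1. ¬□◇¬(p ∧ ¬q), w0
2. ¬◇¬(p ∧ ¬q), w1
3. p ∧ ¬q, w0
4. p, w0
5. ¬q, w0
6. p ∧ ¬q, w1
7. p, w1
8. ¬q, w1
Accessibility: w0Rw0, w0Rw1, w1Rw0, w1Rw1
The negation has an open branch (countermodel exists).

No, not valid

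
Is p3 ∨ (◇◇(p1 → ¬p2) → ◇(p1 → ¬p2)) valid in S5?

Tableau for the negation ¬(p3 ∨ (◇◇(p1 → ¬p2) → ◇(p1 → ¬p2))):
1. ¬(p3 ∨ (◇◇(p1 → ¬p2) → ◇(p1 → ¬p2))), u
2. ¬p3, u   [¬∨-rule on 1]
3. ¬(◇◇(p1 → ¬p2) → ◇(p1 → ¬p2)), u   [¬∨-rule on 1]
4. ◇◇(p1 → ¬p2), u   [¬→-rule on 3]
5. ¬◇(p1 → ¬p2), u   [¬→-rule on 3]
6. ¬(p1 → ¬p2), u   [¬◇-rule on 5 via uRu]
7. p1, u   [¬→-rule on 6]
8. p2, u   [¬→-rule on 6]
9. ◇(p1 → ¬p2), v   [◇-rule on 4: fresh world v, uRv]
10. ¬(p1 → ¬p2), v   [¬◇-rule on 5 via uRv]
11. p1, v   [¬→-rule on 10]
12. p2, v   [¬→-rule on 10]
13. p1 → ¬p2, w   [◇-rule on 9: fresh world w, vRw]
14. ¬(p1 → ¬p2), w   [¬◇-rule on 5 via uRw]
15. p1, w   [¬→-rule on 14]
16. p2, w   [¬→-rule on 14]
17. ¬p2, w   [→-rule on 13 (branches; this branch)]
Accessibility: uRu, uRv, uRw, vRu, vRv, vRw, wRu, wRv, wRw
Branch closes: p2 and ¬p2 both at w.
Every branch of the negation's tableau closes; the branch above is one of them.

Yes, valid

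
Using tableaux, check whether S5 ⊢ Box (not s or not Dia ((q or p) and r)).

Tableau for the negation not Box (not s or not Dia ((q or p) and r)):
1. not Box (not s or not Dia ((q or p) and r)), w0
2. not (not s or not Dia ((q or p) and r)), w1   [neg-Box-rule on 1: fresh world w1, w0Rw1]
3. s, w1   [neg-or-rule on 2]
4. Dia ((q or p) and r), w1   [neg-or-rule on 2]
5. (q or p) and r, w2   [Dia-rule on 4: fresh world w2, w1Rw2]
6. q or p, w2   [and-rule on 5]
7. r, w2   [and-rule on 5]
8. p, w2   [or-rule on 6 (branches; this branch)]
Accessibility: w0Rw0, w0Rw1, w0Rw2, w1Rw0, w1Rw1, w1Rw2, w2Rw0, w2Rw1, w2Rw2
The negation has an open branch (countermodel exists).

Invalid (countermodel exists)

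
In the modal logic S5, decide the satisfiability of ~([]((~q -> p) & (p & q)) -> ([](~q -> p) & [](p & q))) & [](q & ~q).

1. ~([]((~q -> p) & (p & q)) -> ([](~q -> p) & [](p & q))) & [](q & ~q), 0
2. ~([]((~q -> p) & (p & q)) -> ([](~q -> p) & [](p & q))), 0
3. [](q & ~q), 0
4. []((~q -> p) & (p & q)), 0
5. ~([](~q -> p) & [](p & q)), 0
6. q & ~q, 0
7. q, 0
8. ~q, 0
Accessibility: 0R0
Branch closes: q and ~q both at 0.
(One branch shown.) All branches close.

No, unsatisfiable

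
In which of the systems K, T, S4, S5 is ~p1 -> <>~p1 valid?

T, S4, S5

K-tableau for the negation ~(~p1 -> <>~p1):
1. ~(~p1 -> <>~p1), u
2. ~p1, u
3. ~<>~p1, u
Complete open branch: countermodel on a K-frame, so not valid in K.
T-tableau for the negation ~(~p1 -> <>~p1):
1. ~(~p1 -> <>~p1), u
2. ~p1, u
3. ~<>~p1, u
4. p1, u
Accessibility: uRu
Branch closes: p1 and ~p1 both at u.
Every branch closes (one shown): valid in T, hence also in S4, S5 (every theorem of T is a theorem of S4 and S5).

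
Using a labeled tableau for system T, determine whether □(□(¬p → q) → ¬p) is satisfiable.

1. □(□(¬p → q) → ¬p), w0
2. □(¬p → q) → ¬p, w0   [□-rule on 1 via w0Rw0]
3. ¬p, w0   [→-rule on 2 (branches; this branch)]
Accessibility: w0Rw0

Yes, satisfiable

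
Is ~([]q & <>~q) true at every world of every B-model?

Tableau for the negation []q & <>~q:
1. []q & <>~q, u
2. []q, u   [&-rule on 1]
3. <>~q, u   [&-rule on 1]
4. q, u   [[]-rule on 2 via uRu]
5. ~q, v   [<>-rule on 3: fresh world v, uRv]
6. q, v   [[]-rule on 2 via uRv]
Accessibility: uRu, uRv, vRu, vRv
Branch closes: q and ~q both at v.
Every branch of the negation's tableau closes; the branch above is one of them.

Valid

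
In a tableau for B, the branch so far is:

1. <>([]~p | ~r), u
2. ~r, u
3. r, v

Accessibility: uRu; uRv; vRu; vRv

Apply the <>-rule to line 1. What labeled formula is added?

a fresh world w with uRw, and []~p | ~r at w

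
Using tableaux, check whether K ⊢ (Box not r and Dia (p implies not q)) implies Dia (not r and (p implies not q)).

Tableau for the negation not ((Box not r and Dia (p implies not q)) implies Dia (not r and (p implies not q))):
1. not ((Box not r and Dia (p implies not q)) implies Dia (not r and (p implies not q))), 0
2. Box not r and Dia (p implies not q), 0
3. not Dia (not r and (p implies not q)), 0
4. Box not r, 0
5. Dia (p implies not q), 0
6. p implies not q, 1
7. not (not r and (p implies not q)), 1
8. not r, 1
9. not q, 1
10. not (p implies not q), 1
11. p, 1
12. q, 1
Accessibility: 0R1
Branch closes: q and not q both at 1.
All branches of the negation close; one closing branch shown above.

Valid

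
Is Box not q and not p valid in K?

Tableau for the negation not (Box not q and not p):
1. not (Box not q and not p), 0
2. p, 0
The negation has an open branch (countermodel exists).

Not valid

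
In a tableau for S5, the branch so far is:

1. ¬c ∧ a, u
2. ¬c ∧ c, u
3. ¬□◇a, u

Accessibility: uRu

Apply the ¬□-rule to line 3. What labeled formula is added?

a fresh world v with uRv, and ¬◇a at v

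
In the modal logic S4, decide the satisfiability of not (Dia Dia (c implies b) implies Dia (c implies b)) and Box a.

Unsatisfiable (every branch closes)

1. not (Dia Dia (c implies b) implies Dia (c implies b)) and Box a, w0
2. not (Dia Dia (c implies b) implies Dia (c implies b)), w0
3. Box a, w0
4. Dia Dia (c implies b), w0
5. not Dia (c implies b), w0
6. a, w0
7. not (c implies b), w0
8. c, w0
9. not b, w0
10. Dia (c implies b), w1
11. a, w1
12. not (c implies b), w1
13. c, w1
14. not b, w1
15. c implies b, w2
16. a, w2
17. not (c implies b), w2
18. c, w2
19. not b, w2
20. b, w2
Accessibility: w0Rw0, w0Rw1, w0Rw2, w1Rw1, w1Rw2, w2Rw2
Branch closes: b and not b both at w2.
Every branch closes; the branch above is one of them.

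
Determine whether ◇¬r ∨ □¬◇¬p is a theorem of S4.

Tableau for the negation ¬(◇¬r ∨ □¬◇¬p):
1. ¬(◇¬r ∨ □¬◇¬p), 0
2. ¬◇¬r, 0   [¬∨-rule on 1]
3. ¬□¬◇¬p, 0   [¬∨-rule on 1]
4. r, 0   [¬◇-rule on 2 via 0R0]
5. ◇¬p, 1   [¬□-rule on 3: fresh world 1, 0R1]
6. r, 1   [¬◇-rule on 2 via 0R1]
7. ¬p, 2   [◇-rule on 5: fresh world 2, 1R2]
8. r, 2   [¬◇-rule on 2 via 0R2]
Accessibility: 0R0, 0R1, 0R2, 1R1, 1R2, 2R2
The negation has an open branch (countermodel exists).

Not valid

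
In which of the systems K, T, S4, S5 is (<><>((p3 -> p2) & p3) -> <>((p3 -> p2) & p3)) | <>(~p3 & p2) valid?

S4-tableau for the negation ~((<><>((p3 -> p2) & p3) -> <>((p3 -> p2) & p3)) | <>(~p3 & p2)):
1. ~((<><>((p3 -> p2) & p3) -> <>((p3 -> p2) & p3)) | <>(~p3 & p2)), w0
2. ~(<><>((p3 -> p2) & p3) -> <>((p3 -> p2) & p3)), w0   [~|-rule on 1]
3. ~<>(~p3 & p2), w0   [~|-rule on 1]
4. <><>((p3 -> p2) & p3), w0   [~->-rule on 2]
5. ~<>((p3 -> p2) & p3), w0   [~->-rule on 2]
6. ~(~p3 & p2), w0   [~<>-rule on 3 via w0Rw0]
7. ~((p3 -> p2) & p3), w0   [~<>-rule on 5 via w0Rw0]
8. ~p2, w0   [~&-rule on 6 (branches; this branch)]
9. ~(p3 -> p2), w0   [~&-rule on 7 (branches; this branch)]
10. p3, w0   [~->-rule on 9]
11. <>((p3 -> p2) & p3), w1   [<>-rule on 4: fresh world w1, w0Rw1]
12. ~(~p3 & p2), w1   [~<>-rule on 3 via w0Rw1]
13. ~((p3 -> p2) & p3), w1   [~<>-rule on 5 via w0Rw1]
14. ~p2, w1   [~&-rule on 12 (branches; this branch)]
15. ~(p3 -> p2), w1   [~&-rule on 13 (branches; this branch)]
16. p3, w1   [~->-rule on 15]
17. (p3 -> p2) & p3, w2   [<>-rule on 11: fresh world w2, w1Rw2]
18. p3 -> p2, w2   [&-rule on 17]
19. p3, w2   [&-rule on 17]
20. ~(~p3 & p2), w2   [~<>-rule on 3 via w0Rw2]
21. ~((p3 -> p2) & p3), w2   [~<>-rule on 5 via w0Rw2]
22. p2, w2   [->-rule on 18 (branches; this branch)]
23. ~(p3 -> p2), w2   [~&-rule on 21 (branches; this branch)]
24. ~p2, w2   [~->-rule on 23]
Accessibility: w0Rw0, w0Rw1, w0Rw2, w1Rw1, w1Rw2, w2Rw2
Branch closes: p2 and ~p2 both at w2.
Every branch closes (one shown): valid in S4, hence also in S5 (every theorem of S4 is a theorem of S5).
T-tableau for the negation ~((<><>((p3 -> p2) & p3) -> <>((p3 -> p2) & p3)) | <>(~p3 & p2)):
1. ~((<><>((p3 -> p2) & p3) -> <>((p3 -> p2) & p3)) | <>(~p3 & p2)), w0
2. ~(<><>((p3 -> p2) & p3) -> <>((p3 -> p2) & p3)), w0   [~|-rule on 1]
3. ~<>(~p3 & p2), w0   [~|-rule on 1]
4. <><>((p3 -> p2) & p3), w0   [~->-rule on 2]
5. ~<>((p3 -> p2) & p3), w0   [~->-rule on 2]
6. ~(~p3 & p2), w0   [~<>-rule on 3 via w0Rw0]
7. ~((p3 -> p2) & p3), w0   [~<>-rule on 5 via w0Rw0]
8. ~p2, w0   [~&-rule on 6 (branches; this branch)]
9. ~p3, w0   [~&-rule on 7 (branches; this branch)]
10. <>((p3 -> p2) & p3), w1   [<>-rule on 4: fresh world w1, w0Rw1]
11. ~(~p3 & p2), w1   [~<>-rule on 3 via w0Rw1]
12. ~((p3 -> p2) & p3), w1   [~<>-rule on 5 via w0Rw1]
13. ~p2, w1   [~&-rule on 11 (branches; this branch)]
14. ~p3, w1   [~&-rule on 12 (branches; this branch)]
15. (p3 -> p2) & p3, w2   [<>-rule on 10: fresh world w2, w1Rw2]
16. p3 -> p2, w2   [&-rule on 15]
17. p3, w2   [&-rule on 15]
18. p2, w2   [->-rule on 16 (branches; this branch)]
Accessibility: w0Rw0, w0Rw1, w1Rw1, w1Rw2, w2Rw2
Complete open branch: countermodel on a T-frame, so not valid in T, nor in K (the same frame is also a K-frame).

S4, S5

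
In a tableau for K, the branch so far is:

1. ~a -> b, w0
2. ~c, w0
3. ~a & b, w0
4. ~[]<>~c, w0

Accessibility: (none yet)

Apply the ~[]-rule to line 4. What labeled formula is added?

a fresh world w1 with w0Rw1, and ~<>~c at w1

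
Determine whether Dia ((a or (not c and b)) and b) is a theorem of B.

Not valid

Tableau for the negation not Dia ((a or (not c and b)) and b):
1. not Dia ((a or (not c and b)) and b), u
2. not ((a or (not c and b)) and b), u
3. not b, u
Accessibility: uRu
The negation has an open branch (countermodel exists).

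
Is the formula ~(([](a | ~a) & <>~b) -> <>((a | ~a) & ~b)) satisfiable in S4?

1. ~(([](a | ~a) & <>~b) -> <>((a | ~a) & ~b)), u
2. [](a | ~a) & <>~b, u   [~->-rule on 1]
3. ~<>((a | ~a) & ~b), u   [~->-rule on 1]
4. [](a | ~a), u   [&-rule on 2]
5. <>~b, u   [&-rule on 2]
6. ~((a | ~a) & ~b), u   [~<>-rule on 3 via uRu]
7. a | ~a, u   [[]-rule on 4 via uRu]
8. b, u   [~&-rule on 6 (branches; this branch)]
9. ~a, u   [|-rule on 7 (branches; this branch)]
10. ~b, v   [<>-rule on 5: fresh world v, uRv]
11. ~((a | ~a) & ~b), v   [~<>-rule on 3 via uRv]
12. a | ~a, v   [[]-rule on 4 via uRv]
13. ~(a | ~a), v   [~&-rule on 11 (branches; this branch)]
14. ~a, v   [~|-rule on 13]
15. a, v   [~|-rule on 13]
Accessibility: uRu, uRv, vRv
Branch closes: a and ~a both at v.
Every branch closes; the branch above is one of them.

No, unsatisfiable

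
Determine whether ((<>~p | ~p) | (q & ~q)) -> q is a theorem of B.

Tableau for the negation ~(((<>~p | ~p) | (q & ~q)) -> q):
1. ~(((<>~p | ~p) | (q & ~q)) -> q), w0
2. (<>~p | ~p) | (q & ~q), w0   [~->-rule on 1]
3. ~q, w0   [~->-rule on 1]
4. <>~p | ~p, w0   [|-rule on 2 (branches; this branch)]
5. ~p, w0   [|-rule on 4 (branches; this branch)]
Accessibility: w0Rw0
The negation has an open branch (countermodel exists).

Not valid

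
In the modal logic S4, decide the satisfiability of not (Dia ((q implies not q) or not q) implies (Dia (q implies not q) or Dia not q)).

No, unsatisfiable

1. not (Dia ((q implies not q) or not q) implies (Dia (q implies not q) or Dia not q)), u
2. Dia ((q implies not q) or not q), u
3. not (Dia (q implies not q) or Dia not q), u
4. not Dia (q implies not q), u
5. not Dia not q, u
6. not (q implies not q), u
7. q, u
8. (q implies not q) or not q, v
9. not (q implies not q), v
10. q, v
11. q implies not q, v
12. not q, v
Accessibility: uRu, uRv, vRv
Branch closes: q and not q both at v.
All branches of the tableau close; one closing branch shown above.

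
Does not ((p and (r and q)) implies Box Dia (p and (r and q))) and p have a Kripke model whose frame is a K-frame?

Yes, satisfiable

1. not ((p and (r and q)) implies Box Dia (p and (r and q))) and p, 0
2. not ((p and (r and q)) implies Box Dia (p and (r and q))), 0
3. p, 0
4. p and (r and q), 0
5. not Box Dia (p and (r and q)), 0
6. r and q, 0
7. r, 0
8. q, 0
9. not Dia (p and (r and q)), 1
Accessibility: 0R1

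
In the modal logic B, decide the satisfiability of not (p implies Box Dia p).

1. not (p implies Box Dia p), u
2. p, u
3. not Box Dia p, u
4. not Dia p, v
5. not p, u
Accessibility: uRu, uRv, vRu, vRv
Branch closes: p and not p both at u.
(One branch shown.) All branches close.

No, unsatisfiable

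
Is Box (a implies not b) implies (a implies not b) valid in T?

Valid

Tableau for the negation not (Box (a implies not b) implies (a implies not b)):
1. not (Box (a implies not b) implies (a implies not b)), 0
2. Box (a implies not b), 0   [neg-implies-rule on 1]
3. not (a implies not b), 0   [neg-implies-rule on 1]
4. a, 0   [neg-implies-rule on 3]
5. b, 0   [neg-implies-rule on 3]
6. a implies not b, 0   [Box-rule on 2 via 0R0]
7. not b, 0   [implies-rule on 6 (branches; this branch)]
Accessibility: 0R0
Branch closes: b and not b both at 0.
Every branch of the negation's tableau closes; the branch above is one of them.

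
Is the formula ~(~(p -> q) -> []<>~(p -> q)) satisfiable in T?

1. ~(~(p -> q) -> []<>~(p -> q)), 0
2. ~(p -> q), 0
3. ~[]<>~(p -> q), 0
4. p, 0
5. ~q, 0
6. ~<>~(p -> q), 1
7. p -> q, 1
8. q, 1
Accessibility: 0R0, 0R1, 1R1

Satisfiable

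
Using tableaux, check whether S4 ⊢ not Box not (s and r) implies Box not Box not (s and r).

Invalid (countermodel exists)

Tableau for the negation not (not Box not (s and r) implies Box not Box not (s and r)):
1. not (not Box not (s and r) implies Box not Box not (s and r)), 0
2. not Box not (s and r), 0
3. not Box not Box not (s and r), 0
4. s and r, 1
5. s, 1
6. r, 1
7. Box not (s and r), 2
8. not (s and r), 2
9. not r, 2
Accessibility: 0R0, 0R1, 0R2, 1R1, 2R2
The negation has an open branch (countermodel exists).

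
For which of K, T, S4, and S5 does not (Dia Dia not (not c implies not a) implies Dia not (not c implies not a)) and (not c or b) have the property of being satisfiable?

K, T

S4-tableau for the formula:
1. not (Dia Dia not (not c implies not a) implies Dia not (not c implies not a)) and (not c or b), u
2. not (Dia Dia not (not c implies not a) implies Dia not (not c implies not a)), u   [and-rule on 1]
3. not c or b, u   [and-rule on 1]
4. Dia Dia not (not c implies not a), u   [neg-implies-rule on 2]
5. not Dia not (not c implies not a), u   [neg-implies-rule on 2]
6. not c implies not a, u   [neg-Dia-rule on 5 via uRu]
7. b, u   [or-rule on 3 (branches; this branch)]
8. not a, u   [implies-rule on 6 (branches; this branch)]
9. Dia not (not c implies not a), v   [Dia-rule on 4: fresh world v, uRv]
10. not c implies not a, v   [neg-Dia-rule on 5 via uRv]
11. not a, v   [implies-rule on 10 (branches; this branch)]
12. not (not c implies not a), w   [Dia-rule on 9: fresh world w, vRw]
13. not c, w   [neg-implies-rule on 12]
14. a, w   [neg-implies-rule on 12]
15. not c implies not a, w   [neg-Dia-rule on 5 via uRw]
16. not a, w   [implies-rule on 15 (branches; this branch)]
Accessibility: uRu, uRv, uRw, vRv, vRw, wRw
Branch closes: a and not a both at w.
Every branch closes (one shown): unsatisfiable in S4, hence also in S5 (every S5-frame is an S4-frame).
T-tableau for the formula:
1. not (Dia Dia not (not c implies not a) implies Dia not (not c implies not a)) and (not c or b), u
2. not (Dia Dia not (not c implies not a) implies Dia not (not c implies not a)), u   [and-rule on 1]
3. not c or b, u   [and-rule on 1]
4. Dia Dia not (not c implies not a), u   [neg-implies-rule on 2]
5. not Dia not (not c implies not a), u   [neg-implies-rule on 2]
6. not c implies not a, u   [neg-Dia-rule on 5 via uRu]
7. b, u   [or-rule on 3 (branches; this branch)]
8. not a, u   [implies-rule on 6 (branches; this branch)]
9. Dia not (not c implies not a), v   [Dia-rule on 4: fresh world v, uRv]
10. not c implies not a, v   [neg-Dia-rule on 5 via uRv]
11. not a, v   [implies-rule on 10 (branches; this branch)]
12. not (not c implies not a), w   [Dia-rule on 9: fresh world w, vRw]
13. not c, w   [neg-implies-rule on 12]
14. a, w   [neg-implies-rule on 12]
Accessibility: uRu, uRv, vRv, vRw, wRw
Complete open branch: satisfiable in T, hence also in K (this T-model is also a K-model).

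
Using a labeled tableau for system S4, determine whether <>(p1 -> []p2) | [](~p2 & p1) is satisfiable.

1. <>(p1 -> []p2) | [](~p2 & p1), w0
2. [](~p2 & p1), w0
3. ~p2 & p1, w0
4. ~p2, w0
5. p1, w0
Accessibility: w0Rw0

Satisfiable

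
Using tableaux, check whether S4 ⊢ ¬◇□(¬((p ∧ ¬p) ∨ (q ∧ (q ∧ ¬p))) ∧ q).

Invalid (countermodel exists)

Tableau for the negation ◇□(¬((p ∧ ¬p) ∨ (q ∧ (q ∧ ¬p))) ∧ q):
1. ◇□(¬((p ∧ ¬p) ∨ (q ∧ (q ∧ ¬p))) ∧ q), u
2. □(¬((p ∧ ¬p) ∨ (q ∧ (q ∧ ¬p))) ∧ q), v   [◇-rule on 1: fresh world v, uRv]
3. ¬((p ∧ ¬p) ∨ (q ∧ (q ∧ ¬p))) ∧ q, v   [□-rule on 2 via vRv]
4. ¬((p ∧ ¬p) ∨ (q ∧ (q ∧ ¬p))), v   [∧-rule on 3]
5. q, v   [∧-rule on 3]
6. ¬(p ∧ ¬p), v   [¬∨-rule on 4]
7. ¬(q ∧ (q ∧ ¬p)), v   [¬∨-rule on 4]
8. p, v   [¬∧-rule on 6 (branches; this branch)]
9. ¬(q ∧ ¬p), v   [¬∧-rule on 7 (branches; this branch)]
Accessibility: uRu, uRv, vRv
The negation has an open branch (countermodel exists).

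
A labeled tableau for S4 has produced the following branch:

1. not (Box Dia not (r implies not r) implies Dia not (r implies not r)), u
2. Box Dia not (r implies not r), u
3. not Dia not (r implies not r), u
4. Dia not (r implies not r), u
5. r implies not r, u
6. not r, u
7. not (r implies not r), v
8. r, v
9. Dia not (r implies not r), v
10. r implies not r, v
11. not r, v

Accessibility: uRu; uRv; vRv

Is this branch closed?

Both r and not r appear at v.

Closed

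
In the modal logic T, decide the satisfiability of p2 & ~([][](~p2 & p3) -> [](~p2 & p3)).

No, unsatisfiable

1. p2 & ~([][](~p2 & p3) -> [](~p2 & p3)), u
2. p2, u
3. ~([][](~p2 & p3) -> [](~p2 & p3)), u
4. [][](~p2 & p3), u
5. ~[](~p2 & p3), u
6. [](~p2 & p3), u
7. ~p2 & p3, u
8. ~p2, u
9. p3, u
Accessibility: uRu
Branch closes: p2 and ~p2 both at u.
All branches of the tableau close; one closing branch shown above.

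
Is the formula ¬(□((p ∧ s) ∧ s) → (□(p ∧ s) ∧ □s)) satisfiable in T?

No, unsatisfiable

1. ¬(□((p ∧ s) ∧ s) → (□(p ∧ s) ∧ □s)), 0
2. □((p ∧ s) ∧ s), 0
3. ¬(□(p ∧ s) ∧ □s), 0
4. (p ∧ s) ∧ s, 0
5. p ∧ s, 0
6. s, 0
7. p, 0
8. ¬□(p ∧ s), 0
9. ¬(p ∧ s), 1
10. (p ∧ s) ∧ s, 1
11. p ∧ s, 1
12. s, 1
13. p, 1
14. ¬s, 1
Accessibility: 0R0, 0R1, 1R1
Branch closes: s and ¬s both at 1.
Every branch closes; the branch above is one of them.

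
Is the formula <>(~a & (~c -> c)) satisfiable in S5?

Satisfiable (open branch found)

1. <>(~a & (~c -> c)), 0
2. ~a & (~c -> c), 1
3. ~a, 1
4. ~c -> c, 1
5. c, 1
Accessibility: 0R0, 0R1, 1R0, 1R1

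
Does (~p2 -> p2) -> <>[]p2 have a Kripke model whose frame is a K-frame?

Satisfiable

1. (~p2 -> p2) -> <>[]p2, u
2. <>[]p2, u
3. []p2, v
Accessibility: uRv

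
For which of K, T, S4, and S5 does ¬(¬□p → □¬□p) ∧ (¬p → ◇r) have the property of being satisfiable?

K, T, S4

S5-tableau for the formula:
1. ¬(¬□p → □¬□p) ∧ (¬p → ◇r), u
2. ¬(¬□p → □¬□p), u
3. ¬p → ◇r, u
4. ¬□p, u
5. ¬□¬□p, u
6. ◇r, u
7. ¬p, v
8. □p, w
9. p, u
10. p, v
Accessibility: uRu, uRv, uRw, vRu, vRv, vRw, wRu, wRv, wRw
Branch closes: p and ¬p both at v.
Every branch closes (one shown): unsatisfiable in S5.
S4-tableau for the formula:
1. ¬(¬□p → □¬□p) ∧ (¬p → ◇r), u
2. ¬(¬□p → □¬□p), u
3. ¬p → ◇r, u
4. ¬□p, u
5. ¬□¬□p, u
6. ◇r, u
7. ¬p, v
8. □p, w
9. p, w
10. r, x
Accessibility: uRu, uRv, uRw, uRx, vRv, wRw, xRx
Complete open branch: satisfiable in S4, hence also in K, T (this S4-model is also a K-model and a T-model).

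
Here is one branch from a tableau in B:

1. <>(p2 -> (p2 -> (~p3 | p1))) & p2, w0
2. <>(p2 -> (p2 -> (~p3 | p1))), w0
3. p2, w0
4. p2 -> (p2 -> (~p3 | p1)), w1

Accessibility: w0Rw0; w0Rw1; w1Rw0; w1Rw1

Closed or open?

Not closed

No world carries both an atom and its negation.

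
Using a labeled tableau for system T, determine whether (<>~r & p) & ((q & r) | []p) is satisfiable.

1. (<>~r & p) & ((q & r) | []p), u
2. <>~r & p, u
3. (q & r) | []p, u
4. <>~r, u
5. p, u
6. []p, u
7. ~r, v
8. p, v
Accessibility: uRu, uRv, vRv

Yes, satisfiable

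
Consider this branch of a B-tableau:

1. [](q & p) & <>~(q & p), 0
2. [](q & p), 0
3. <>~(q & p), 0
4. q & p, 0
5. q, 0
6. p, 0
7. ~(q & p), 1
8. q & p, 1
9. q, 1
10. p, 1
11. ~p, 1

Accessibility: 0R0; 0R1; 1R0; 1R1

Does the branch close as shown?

Yes, closed

Both p and ~p appear at 1.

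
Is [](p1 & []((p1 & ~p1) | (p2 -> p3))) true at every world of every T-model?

No, not valid

Tableau for the negation ~[](p1 & []((p1 & ~p1) | (p2 -> p3))):
1. ~[](p1 & []((p1 & ~p1) | (p2 -> p3))), w0
2. ~(p1 & []((p1 & ~p1) | (p2 -> p3))), w1
3. ~[]((p1 & ~p1) | (p2 -> p3)), w1
4. ~((p1 & ~p1) | (p2 -> p3)), w2
5. ~(p1 & ~p1), w2
6. ~(p2 -> p3), w2
7. p2, w2
8. ~p3, w2
9. p1, w2
Accessibility: w0Rw0, w0Rw1, w1Rw1, w1Rw2, w2Rw2
The negation has an open branch (countermodel exists).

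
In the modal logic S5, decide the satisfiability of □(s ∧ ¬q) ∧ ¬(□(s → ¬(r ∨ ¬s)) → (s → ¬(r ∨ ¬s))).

Unsatisfiable

1. □(s ∧ ¬q) ∧ ¬(□(s → ¬(r ∨ ¬s)) → (s → ¬(r ∨ ¬s))), 0
2. □(s ∧ ¬q), 0
3. ¬(□(s → ¬(r ∨ ¬s)) → (s → ¬(r ∨ ¬s))), 0
4. □(s → ¬(r ∨ ¬s)), 0
5. ¬(s → ¬(r ∨ ¬s)), 0
6. s, 0
7. r ∨ ¬s, 0
8. s ∧ ¬q, 0
9. ¬q, 0
10. s → ¬(r ∨ ¬s), 0
11. r, 0
12. ¬(r ∨ ¬s), 0
13. ¬r, 0
Accessibility: 0R0
Branch closes: r and ¬r both at 0.
Every branch closes; the branch above is one of them.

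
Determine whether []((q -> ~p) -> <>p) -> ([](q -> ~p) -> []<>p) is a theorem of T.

Valid

Tableau for the negation ~([]((q -> ~p) -> <>p) -> ([](q -> ~p) -> []<>p)):
1. ~([]((q -> ~p) -> <>p) -> ([](q -> ~p) -> []<>p)), w0
2. []((q -> ~p) -> <>p), w0   [~->-rule on 1]
3. ~([](q -> ~p) -> []<>p), w0   [~->-rule on 1]
4. [](q -> ~p), w0   [~->-rule on 3]
5. ~[]<>p, w0   [~->-rule on 3]
6. (q -> ~p) -> <>p, w0   [[]-rule on 2 via w0Rw0]
7. q -> ~p, w0   [[]-rule on 4 via w0Rw0]
8. <>p, w0   [->-rule on 6 (branches; this branch)]
9. ~p, w0   [->-rule on 7 (branches; this branch)]
10. ~<>p, w1   [~[]-rule on 5: fresh world w1, w0Rw1]
11. (q -> ~p) -> <>p, w1   [[]-rule on 2 via w0Rw1]
12. q -> ~p, w1   [[]-rule on 4 via w0Rw1]
13. ~p, w1   [~<>-rule on 10 via w1Rw1]
14. <>p, w1   [->-rule on 11 (branches; this branch)]
15. p, w2   [<>-rule on 8: fresh world w2, w0Rw2]
16. (q -> ~p) -> <>p, w2   [[]-rule on 2 via w0Rw2]
17. q -> ~p, w2   [[]-rule on 4 via w0Rw2]
18. <>p, w2   [->-rule on 16 (branches; this branch)]
19. ~q, w2   [->-rule on 17 (branches; this branch)]
20. p, w3   [<>-rule on 14: fresh world w3, w1Rw3]
21. ~p, w3   [~<>-rule on 10 via w1Rw3]
Accessibility: w0Rw0, w0Rw1, w0Rw2, w1Rw1, w1Rw3, w2Rw2, w3Rw3
Branch closes: p and ~p both at w3.
All branches of the negation close; one closing branch shown above.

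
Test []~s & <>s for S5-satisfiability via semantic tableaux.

1. []~s & <>s, 0
2. []~s, 0
3. <>s, 0
4. ~s, 0
5. s, 1
6. ~s, 1
Accessibility: 0R0, 0R1, 1R0, 1R1
Branch closes: s and ~s both at 1.
(One branch shown.) All branches close.

Unsatisfiable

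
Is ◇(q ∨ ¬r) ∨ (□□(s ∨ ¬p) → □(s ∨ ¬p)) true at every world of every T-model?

Tableau for the negation ¬(◇(q ∨ ¬r) ∨ (□□(s ∨ ¬p) → □(s ∨ ¬p))):
1. ¬(◇(q ∨ ¬r) ∨ (□□(s ∨ ¬p) → □(s ∨ ¬p))), w0
2. ¬◇(q ∨ ¬r), w0
3. ¬(□□(s ∨ ¬p) → □(s ∨ ¬p)), w0
4. □□(s ∨ ¬p), w0
5. ¬□(s ∨ ¬p), w0
6. ¬(q ∨ ¬r), w0
7. ¬q, w0
8. r, w0
9. □(s ∨ ¬p), w0
10. s ∨ ¬p, w0
11. ¬p, w0
12. ¬(s ∨ ¬p), w1
13. ¬s, w1
14. p, w1
15. ¬(q ∨ ¬r), w1
16. ¬q, w1
17. r, w1
18. □(s ∨ ¬p), w1
19. s ∨ ¬p, w1
20. ¬p, w1
Accessibility: w0Rw0, w0Rw1, w1Rw1
Branch closes: p and ¬p both at w1.
All branches of the negation close; one closing branch shown above.

Valid in T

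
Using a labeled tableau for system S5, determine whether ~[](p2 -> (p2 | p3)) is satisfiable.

Unsatisfiable

1. ~[](p2 -> (p2 | p3)), u
2. ~(p2 -> (p2 | p3)), v   [~[]-rule on 1: fresh world v, uRv]
3. p2, v   [~->-rule on 2]
4. ~(p2 | p3), v   [~->-rule on 2]
5. ~p2, v   [~|-rule on 4]
6. ~p3, v   [~|-rule on 4]
Accessibility: uRu, uRv, vRu, vRv
Branch closes: p2 and ~p2 both at v.
Every branch closes; the branch above is one of them.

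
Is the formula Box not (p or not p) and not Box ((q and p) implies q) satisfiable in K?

1. Box not (p or not p) and not Box ((q and p) implies q), 0
2. Box not (p or not p), 0
3. not Box ((q and p) implies q), 0
4. not ((q and p) implies q), 1
5. q and p, 1
6. not q, 1
7. q, 1
8. p, 1
Accessibility: 0R1
Branch closes: q and not q both at 1.
Every branch closes; the branch above is one of them.

Unsatisfiable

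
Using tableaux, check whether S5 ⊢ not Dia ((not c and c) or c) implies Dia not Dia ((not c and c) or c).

Valid in S5

Tableau for the negation not (not Dia ((not c and c) or c) implies Dia not Dia ((not c and c) or c)):
1. not (not Dia ((not c and c) or c) implies Dia not Dia ((not c and c) or c)), u
2. not Dia ((not c and c) or c), u
3. not Dia not Dia ((not c and c) or c), u
4. not ((not c and c) or c), u
5. not (not c and c), u
6. not c, u
7. Dia ((not c and c) or c), u
8. (not c and c) or c, v
9. not ((not c and c) or c), v
10. not (not c and c), v
11. not c, v
12. Dia ((not c and c) or c), v
13. not c and c, v
14. c, v
Accessibility: uRu, uRv, vRu, vRv
Branch closes: c and not c both at v.
All branches of the negation close; one closing branch shown above.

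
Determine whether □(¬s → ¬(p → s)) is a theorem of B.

Tableau for the negation ¬□(¬s → ¬(p → s)):
1. ¬□(¬s → ¬(p → s)), w0
2. ¬(¬s → ¬(p → s)), w1   [¬□-rule on 1: fresh world w1, w0Rw1]
3. ¬s, w1   [¬→-rule on 2]
4. p → s, w1   [¬→-rule on 2]
5. ¬p, w1   [→-rule on 4 (branches; this branch)]
Accessibility: w0Rw0, w0Rw1, w1Rw0, w1Rw1
The negation has an open branch (countermodel exists).

No, not valid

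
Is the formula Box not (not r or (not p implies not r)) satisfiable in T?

Satisfiable (open branch found)

1. Box not (not r or (not p implies not r)), 0
2. not (not r or (not p implies not r)), 0
3. r, 0
4. not (not p implies not r), 0
5. not p, 0
Accessibility: 0R0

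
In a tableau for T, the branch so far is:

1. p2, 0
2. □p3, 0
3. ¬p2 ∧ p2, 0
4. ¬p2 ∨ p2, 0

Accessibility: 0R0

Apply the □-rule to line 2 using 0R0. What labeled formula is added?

p3, 0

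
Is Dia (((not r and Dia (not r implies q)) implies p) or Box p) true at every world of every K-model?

No, not valid

Tableau for the negation not Dia (((not r and Dia (not r implies q)) implies p) or Box p):
1. not Dia (((not r and Dia (not r implies q)) implies p) or Box p), 0
The negation has an open branch (countermodel exists).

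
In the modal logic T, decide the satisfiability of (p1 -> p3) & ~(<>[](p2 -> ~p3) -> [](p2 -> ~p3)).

1. (p1 -> p3) & ~(<>[](p2 -> ~p3) -> [](p2 -> ~p3)), 0
2. p1 -> p3, 0
3. ~(<>[](p2 -> ~p3) -> [](p2 -> ~p3)), 0
4. <>[](p2 -> ~p3), 0
5. ~[](p2 -> ~p3), 0
6. p3, 0
7. [](p2 -> ~p3), 1
8. p2 -> ~p3, 1
9. ~p3, 1
10. ~(p2 -> ~p3), 2
11. p2, 2
12. p3, 2
Accessibility: 0R0, 0R1, 0R2, 1R1, 2R2

Yes, satisfiable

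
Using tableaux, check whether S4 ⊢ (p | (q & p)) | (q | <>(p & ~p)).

Tableau for the negation ~((p | (q & p)) | (q | <>(p & ~p))):
1. ~((p | (q & p)) | (q | <>(p & ~p))), 0
2. ~(p | (q & p)), 0
3. ~(q | <>(p & ~p)), 0
4. ~p, 0
5. ~(q & p), 0
6. ~q, 0
7. ~<>(p & ~p), 0
8. ~(p & ~p), 0
Accessibility: 0R0
The negation has an open branch (countermodel exists).

No, not valid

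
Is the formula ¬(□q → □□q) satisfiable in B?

1. ¬(□q → □□q), 0
2. □q, 0   [¬→-rule on 1]
3. ¬□□q, 0   [¬→-rule on 1]
4. q, 0   [□-rule on 2 via 0R0]
5. ¬□q, 1   [¬□-rule on 3: fresh world 1, 0R1]
6. q, 1   [□-rule on 2 via 0R1]
7. ¬q, 2   [¬□-rule on 5: fresh world 2, 1R2]
Accessibility: 0R0, 0R1, 1R0, 1R1, 1R2, 2R1, 2R2

Satisfiable (open branch found)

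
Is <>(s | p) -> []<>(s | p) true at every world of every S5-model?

Yes, valid

Tableau for the negation ~(<>(s | p) -> []<>(s | p)):
1. ~(<>(s | p) -> []<>(s | p)), 0
2. <>(s | p), 0
3. ~[]<>(s | p), 0
4. s | p, 1
5. p, 1
6. ~<>(s | p), 2
7. ~(s | p), 0
8. ~s, 0
9. ~p, 0
10. ~(s | p), 1
11. ~s, 1
12. ~p, 1
Accessibility: 0R0, 0R1, 0R2, 1R0, 1R1, 1R2, 2R0, 2R1, 2R2
Branch closes: p and ~p both at 1.
Every branch of the negation's tableau closes; the branch above is one of them.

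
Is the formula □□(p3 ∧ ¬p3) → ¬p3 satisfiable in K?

Yes, satisfiable

1. □□(p3 ∧ ¬p3) → ¬p3, u
2. ¬p3, u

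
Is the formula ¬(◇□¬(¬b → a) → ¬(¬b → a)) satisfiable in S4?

1. ¬(◇□¬(¬b → a) → ¬(¬b → a)), u
2. ◇□¬(¬b → a), u
3. ¬b → a, u
4. a, u
5. □¬(¬b → a), v
6. ¬(¬b → a), v
7. ¬b, v
8. ¬a, v
Accessibility: uRu, uRv, vRv

Satisfiable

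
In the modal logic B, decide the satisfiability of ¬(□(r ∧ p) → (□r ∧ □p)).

1. ¬(□(r ∧ p) → (□r ∧ □p)), u
2. □(r ∧ p), u
3. ¬(□r ∧ □p), u
4. r ∧ p, u
5. r, u
6. p, u
7. ¬□p, u
8. ¬p, v
9. r ∧ p, v
10. r, v
11. p, v
Accessibility: uRu, uRv, vRu, vRv
Branch closes: p and ¬p both at v.
(One branch shown.) All branches close.

Unsatisfiable (every branch closes)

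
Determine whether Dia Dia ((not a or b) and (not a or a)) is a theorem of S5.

Not valid

Tableau for the negation not Dia Dia ((not a or b) and (not a or a)):
1. not Dia Dia ((not a or b) and (not a or a)), u
2. not Dia ((not a or b) and (not a or a)), u
3. not ((not a or b) and (not a or a)), u
4. not (not a or b), u
5. a, u
6. not b, u
Accessibility: uRu
The negation has an open branch (countermodel exists).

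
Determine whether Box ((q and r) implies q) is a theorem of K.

Tableau for the negation not Box ((q and r) implies q):
1. not Box ((q and r) implies q), u
2. not ((q and r) implies q), v
3. q and r, v
4. not q, v
5. q, v
6. r, v
Accessibility: uRv
Branch closes: q and not q both at v.
All branches of the negation close; one closing branch shown above.

Valid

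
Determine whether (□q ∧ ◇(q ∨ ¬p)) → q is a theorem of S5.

Yes, valid

Tableau for the negation ¬((□q ∧ ◇(q ∨ ¬p)) → q):
1. ¬((□q ∧ ◇(q ∨ ¬p)) → q), w0
2. □q ∧ ◇(q ∨ ¬p), w0
3. ¬q, w0
4. □q, w0
5. ◇(q ∨ ¬p), w0
6. q, w0
Accessibility: w0Rw0
Branch closes: q and ¬q both at w0.
Every branch of the negation's tableau closes; the branch above is one of them.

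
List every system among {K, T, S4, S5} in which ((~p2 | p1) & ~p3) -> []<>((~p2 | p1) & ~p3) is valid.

S5

S5-tableau for the negation ~(((~p2 | p1) & ~p3) -> []<>((~p2 | p1) & ~p3)):
1. ~(((~p2 | p1) & ~p3) -> []<>((~p2 | p1) & ~p3)), w0
2. (~p2 | p1) & ~p3, w0
3. ~[]<>((~p2 | p1) & ~p3), w0
4. ~p2 | p1, w0
5. ~p3, w0
6. p1, w0
7. ~<>((~p2 | p1) & ~p3), w1
8. ~((~p2 | p1) & ~p3), w0
9. ~((~p2 | p1) & ~p3), w1
10. ~(~p2 | p1), w0
11. p2, w0
12. ~p1, w0
Accessibility: w0Rw0, w0Rw1, w1Rw0, w1Rw1
Branch closes: p1 and ~p1 both at w0.
Every branch closes (one shown): valid in S5.
S4-tableau for the negation ~(((~p2 | p1) & ~p3) -> []<>((~p2 | p1) & ~p3)):
1. ~(((~p2 | p1) & ~p3) -> []<>((~p2 | p1) & ~p3)), w0
2. (~p2 | p1) & ~p3, w0
3. ~[]<>((~p2 | p1) & ~p3), w0
4. ~p2 | p1, w0
5. ~p3, w0
6. p1, w0
7. ~<>((~p2 | p1) & ~p3), w1
8. ~((~p2 | p1) & ~p3), w1
9. p3, w1
Accessibility: w0Rw0, w0Rw1, w1Rw1
Complete open branch: countermodel on an S4-frame, so not valid in S4, nor in K, T (the same frame is also a K-frame and a T-frame).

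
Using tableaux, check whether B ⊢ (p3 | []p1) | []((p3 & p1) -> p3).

Valid in B

Tableau for the negation ~((p3 | []p1) | []((p3 & p1) -> p3)):
1. ~((p3 | []p1) | []((p3 & p1) -> p3)), w0
2. ~(p3 | []p1), w0
3. ~[]((p3 & p1) -> p3), w0
4. ~p3, w0
5. ~[]p1, w0
6. ~((p3 & p1) -> p3), w1
7. p3 & p1, w1
8. ~p3, w1
9. p3, w1
10. p1, w1
Accessibility: w0Rw0, w0Rw1, w1Rw0, w1Rw1
Branch closes: p3 and ~p3 both at w1.
Every branch of the negation's tableau closes; the branch above is one of them.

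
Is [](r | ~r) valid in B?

Valid in B

Tableau for the negation ~[](r | ~r):
1. ~[](r | ~r), u
2. ~(r | ~r), v
3. ~r, v
4. r, v
Accessibility: uRu, uRv, vRu, vRv
Branch closes: r and ~r both at v.
All branches of the negation close; one closing branch shown above.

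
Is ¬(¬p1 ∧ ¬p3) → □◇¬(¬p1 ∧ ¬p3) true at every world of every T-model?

Invalid (countermodel exists)

Tableau for the negation ¬(¬(¬p1 ∧ ¬p3) → □◇¬(¬p1 ∧ ¬p3)):
1. ¬(¬(¬p1 ∧ ¬p3) → □◇¬(¬p1 ∧ ¬p3)), 0
2. ¬(¬p1 ∧ ¬p3), 0
3. ¬□◇¬(¬p1 ∧ ¬p3), 0
4. p3, 0
5. ¬◇¬(¬p1 ∧ ¬p3), 1
6. ¬p1 ∧ ¬p3, 1
7. ¬p1, 1
8. ¬p3, 1
Accessibility: 0R0, 0R1, 1R1
The negation has an open branch (countermodel exists).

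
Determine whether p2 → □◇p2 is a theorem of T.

Tableau for the negation ¬(p2 → □◇p2):
1. ¬(p2 → □◇p2), w0
2. p2, w0
3. ¬□◇p2, w0
4. ¬◇p2, w1
5. ¬p2, w1
Accessibility: w0Rw0, w0Rw1, w1Rw1
The negation has an open branch (countermodel exists).

No, not valid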